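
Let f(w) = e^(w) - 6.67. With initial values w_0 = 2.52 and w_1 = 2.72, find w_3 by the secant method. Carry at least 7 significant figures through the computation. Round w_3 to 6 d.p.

Secant update: w_(k+1) = w_k − f(w_k)·(w_k − w_(k-1))/(f(w_k) − f(w_(k-1))).
f(w_0) = 5.758597, f(w_1) = 8.510322
w_2 = 2.720000 - (8.510322)·(2.720000 - 2.520000)/(8.510322 - (5.758597)) = 2.101456; f(w_2) = 1.508065
w_3 = 2.101456 - (1.508065)·(2.101456 - 2.720000)/(1.508065 - (8.510322)) = 1.968241; f(w_3) = 0.488072

1.968241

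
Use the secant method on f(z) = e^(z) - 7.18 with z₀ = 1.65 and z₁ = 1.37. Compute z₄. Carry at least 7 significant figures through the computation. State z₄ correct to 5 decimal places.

1.96926

f(z_0) = -1.973020, f(z_1) = -3.244649
z_2 = 1.370000 - (-3.244649)·(1.370000 - 1.650000)/(-3.244649 - (-1.973020)) = 2.084439; f(z_2) = 0.860082
z_3 = 2.084439 - (0.860082)·(2.084439 - 1.370000)/(0.860082 - (-3.244649)) = 1.934740; f(z_3) = -0.257758
z_4 = 1.934740 - (-0.257758)·(1.934740 - 2.084439)/(-0.257758 - (0.860082)) = 1.969258; f(z_4) = -0.014640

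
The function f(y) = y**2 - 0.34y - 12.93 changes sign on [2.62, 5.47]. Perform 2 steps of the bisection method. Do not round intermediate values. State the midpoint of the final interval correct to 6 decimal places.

f(2.620000) = -6.956400, f(5.470000) = 15.131100 (opposite signs)
step 1: m = 4.045000, f(m) = 2.056725 > 0 → root in [2.620000, 4.045000]
step 2: m = 3.332500, f(m) = -2.957494 < 0 → root in [3.332500, 4.045000]
Midpoint of [3.332500, 4.045000] = 3.688750

3.688750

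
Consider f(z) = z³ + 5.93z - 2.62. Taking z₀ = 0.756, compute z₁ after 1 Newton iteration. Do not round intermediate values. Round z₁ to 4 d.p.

Newton update: z ← z − f(z)/f'(z).
f'(z) = 3z² + 5.93
z_0 = 0.756000: f = 2.295161, f' = 7.644608 → z_1 = 0.756000 - (2.295161)/(7.644608) = 0.455767

0.4558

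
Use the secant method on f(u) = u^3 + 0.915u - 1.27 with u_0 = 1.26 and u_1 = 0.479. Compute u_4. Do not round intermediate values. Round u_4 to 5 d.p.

f(u_0) = 1.883276, f(u_1) = -0.721813
u_2 = 0.479000 - (-0.721813)·(0.479000 - 1.260000)/(-0.721813 - (1.883276)) = 0.695398; f(u_2) = -0.297432
u_3 = 0.695398 - (-0.297432)·(0.695398 - 0.479000)/(-0.297432 - (-0.721813)) = 0.847062; f(u_3) = 0.112842
u_4 = 0.847062 - (0.112842)·(0.847062 - 0.695398)/(0.112842 - (-0.297432)) = 0.805349; f(u_4) = -0.010768

0.80535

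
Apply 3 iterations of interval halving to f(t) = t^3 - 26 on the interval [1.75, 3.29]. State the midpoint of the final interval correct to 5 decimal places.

f(1.750000) = -20.640625, f(3.290000) = 9.611289 (opposite signs)
step 1: m = 2.520000, f(m) = -9.996992 < 0 → root in [2.520000, 3.290000]
step 2: m = 2.905000, f(m) = -1.484632 < 0 → root in [2.905000, 3.290000]
step 3: m = 3.097500, f(m) = 3.718983 > 0 → root in [2.905000, 3.097500]
Midpoint of [2.905000, 3.097500] = 3.001250

3.00125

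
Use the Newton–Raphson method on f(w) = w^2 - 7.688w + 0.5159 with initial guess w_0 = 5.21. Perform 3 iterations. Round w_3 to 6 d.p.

7.637936

f'(w) = 2w - 7.688
w_0 = 5.210000: f = -12.394480, f' = 2.732000 → w_1 = 5.210000 - (-12.394480)/(2.732000) = 9.746779
w_1 = 9.746779: f = 20.582363, f' = 11.805558 → w_2 = 9.746779 - (20.582363)/(11.805558) = 8.003332
w_2 = 8.003332: f = 3.039607, f' = 8.318664 → w_3 = 8.003332 - (3.039607)/(8.318664) = 7.637936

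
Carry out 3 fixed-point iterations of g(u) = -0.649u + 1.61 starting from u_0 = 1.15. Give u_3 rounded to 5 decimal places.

0.92888

u_1 = g(1.150000) = 0.863650
u_2 = g(0.863650) = 1.049491
u_3 = g(1.049491) = 0.928880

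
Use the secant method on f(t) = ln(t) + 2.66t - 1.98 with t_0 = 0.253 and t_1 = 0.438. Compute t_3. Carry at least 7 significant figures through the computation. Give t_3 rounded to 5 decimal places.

0.80999

f(t_0) = -2.681386, f(t_1) = -1.640456
t_2 = 0.438000 - (-1.640456)·(0.438000 - 0.253000)/(-1.640456 - (-2.681386)) = 0.729551; f(t_2) = -0.354719
t_3 = 0.729551 - (-0.354719)·(0.729551 - 0.438000)/(-0.354719 - (-1.640456)) = 0.809987; f(t_3) = -0.036173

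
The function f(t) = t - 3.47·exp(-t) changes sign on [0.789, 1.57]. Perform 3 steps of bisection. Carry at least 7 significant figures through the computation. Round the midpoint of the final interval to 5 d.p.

1.13069

f(0.789000) = -0.787417, f(1.570000) = 0.848083 (opposite signs)
step 1: m = 1.179500, f(m) = 0.112710 > 0 → root in [0.789000, 1.179500]
step 2: m = 0.984250, f(m) = -0.312556 < 0 → root in [0.984250, 1.179500]
step 3: m = 1.081875, f(m) = -0.094314 < 0 → root in [1.081875, 1.179500]
Midpoint of [1.081875, 1.179500] = 1.130688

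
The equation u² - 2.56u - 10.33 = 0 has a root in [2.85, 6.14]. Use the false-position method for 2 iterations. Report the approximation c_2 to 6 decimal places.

4.666655

f(2.850000) = -9.503500, f(6.140000) = 11.651200
step 1: c = 4.327994, f(c) = -2.678134 < 0 → new bracket [4.327994, 6.140000]
step 2: c = 4.666655, f(c) = -0.498965 < 0 → new bracket [4.666655, 6.140000]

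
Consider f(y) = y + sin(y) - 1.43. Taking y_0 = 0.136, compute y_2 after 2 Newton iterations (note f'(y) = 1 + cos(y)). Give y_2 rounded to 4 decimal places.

0.7489

y_0 = 0.136000: f = -1.158419, f' = 1.990766 → y_1 = 0.136000 - (-1.158419)/(1.990766) = 0.717896
y_1 = 0.717896: f = -0.054303, f' = 1.753191 → y_2 = 0.717896 - (-0.054303)/(1.753191) = 0.748870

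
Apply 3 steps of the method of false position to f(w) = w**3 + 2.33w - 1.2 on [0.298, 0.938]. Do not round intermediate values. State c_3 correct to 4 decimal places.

f(0.298000) = -0.479196, f(0.938000) = 1.810834
step 1: c = 0.431922, f(c) = -0.113043 < 0 → new bracket [0.431922, 0.938000]
step 2: c = 0.461658, f(c) = -0.025944 < 0 → new bracket [0.461658, 0.938000]
step 3: c = 0.468386, f(c) = -0.005902 < 0 → new bracket [0.468386, 0.938000]

0.4684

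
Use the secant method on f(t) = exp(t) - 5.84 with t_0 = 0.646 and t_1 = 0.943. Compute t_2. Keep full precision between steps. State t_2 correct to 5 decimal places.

Secant update: t_(k+1) = t_k − f(t_k)·(t_k − t_(k-1))/(f(t_k) − f(t_(k-1))).
f(t_0) = -3.932106, f(t_1) = -3.272327
t_2 = 0.943000 - (-3.272327)·(0.943000 - 0.646000)/(-3.272327 - (-3.932106)) = 2.416041; f(t_2) = 5.361421

2.41604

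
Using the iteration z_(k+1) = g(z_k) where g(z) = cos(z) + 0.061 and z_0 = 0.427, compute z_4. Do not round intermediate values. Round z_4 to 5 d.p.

z_1 = g(0.427000) = 0.971212
z_2 = g(0.971212) = 0.625299
z_3 = g(0.625299) = 0.871788
z_4 = g(0.871788) = 0.704459

0.70446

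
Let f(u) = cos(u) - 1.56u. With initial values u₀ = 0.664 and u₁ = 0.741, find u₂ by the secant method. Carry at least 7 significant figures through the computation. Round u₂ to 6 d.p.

0.551439

f(u_0) = -0.248307, f(u_1) = -0.418166
u_2 = 0.741000 - (-0.418166)·(0.741000 - 0.664000)/(-0.418166 - (-0.248307)) = 0.551439; f(u_2) = -0.008473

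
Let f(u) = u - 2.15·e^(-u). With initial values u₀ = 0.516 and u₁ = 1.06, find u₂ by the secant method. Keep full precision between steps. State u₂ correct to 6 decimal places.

f(u_0) = -0.767342, f(u_1) = 0.315120
u_2 = 1.060000 - (0.315120)·(1.060000 - 0.516000)/(0.315120 - (-0.767342)) = 0.901634; f(u_2) = 0.028936

0.901634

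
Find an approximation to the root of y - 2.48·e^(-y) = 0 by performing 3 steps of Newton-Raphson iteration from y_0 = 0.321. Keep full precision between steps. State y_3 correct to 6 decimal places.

0.954657

f'(y) = 1 + 2.48·e^(-y)
y_0 = 0.321000: f = -1.478050, f' = 2.799050 → y_1 = 0.321000 - (-1.478050)/(2.799050) = 0.849054
y_1 = 0.849054: f = -0.211938, f' = 2.060992 → y_2 = 0.849054 - (-0.211938)/(2.060992) = 0.951887
y_2 = 0.951887: f = -0.005422, f' = 1.957309 → y_3 = 0.951887 - (-0.005422)/(1.957309) = 0.954657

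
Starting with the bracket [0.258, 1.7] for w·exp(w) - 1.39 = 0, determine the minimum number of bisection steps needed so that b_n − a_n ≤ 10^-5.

18

Initial width b − a = 1.7 − 0.258 = 1.442000.
After n steps the width is (b−a)/2^n; need (b−a)/2^n ≤ 10^-5.
So n ≥ log₂(1.442000/10^-5) = log₂(144200.0000) ≈ 17.1377.
Hence n = 18.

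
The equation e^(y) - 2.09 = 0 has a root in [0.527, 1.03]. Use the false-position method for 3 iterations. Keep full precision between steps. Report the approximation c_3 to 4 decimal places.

0.7366

False-position update: c = (a·f(b) − b·f(a))/(f(b) − f(a)); replace the endpoint whose sign matches f(c).
f(0.527000) = -0.396157, f(1.030000) = 0.711066
step 1: c = 0.706970, f(c) = -0.062162 < 0 → new bracket [0.706970, 1.030000]
step 2: c = 0.732939, f(c) = -0.008811 < 0 → new bracket [0.732939, 1.030000]
step 3: c = 0.736575, f(c) = -0.001230 < 0 → new bracket [0.736575, 1.030000]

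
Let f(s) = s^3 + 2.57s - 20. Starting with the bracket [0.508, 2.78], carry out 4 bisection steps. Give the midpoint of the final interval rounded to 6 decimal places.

2.425000

f(0.508000) = -18.563343, f(2.780000) = 8.629552 (opposite signs)
step 1: m = 1.644000, f(m) = -11.331622 < 0 → root in [1.644000, 2.780000]
step 2: m = 2.212000, f(m) = -3.491968 < 0 → root in [2.212000, 2.780000]
step 3: m = 2.496000, f(m) = 1.964840 > 0 → root in [2.212000, 2.496000]
step 4: m = 2.354000, f(m) = -0.905962 < 0 → root in [2.354000, 2.496000]
Midpoint of [2.354000, 2.496000] = 2.425000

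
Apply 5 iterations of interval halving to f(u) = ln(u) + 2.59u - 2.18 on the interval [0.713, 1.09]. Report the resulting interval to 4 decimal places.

f(0.713000) = -0.671604, f(1.090000) = 0.729278 (opposite signs)
step 1: m = 0.901500, f(m) = 0.051190 > 0 → root in [0.713000, 0.901500]
step 2: m = 0.807250, f(m) = -0.303344 < 0 → root in [0.807250, 0.901500]
step 3: m = 0.854375, f(m) = -0.124554 < 0 → root in [0.854375, 0.901500]
step 4: m = 0.877938, f(m) = -0.036322 < 0 → root in [0.877938, 0.901500]
step 5: m = 0.889719, f(m) = 0.007522 > 0 → root in [0.877938, 0.889719]

[0.8779, 0.8897]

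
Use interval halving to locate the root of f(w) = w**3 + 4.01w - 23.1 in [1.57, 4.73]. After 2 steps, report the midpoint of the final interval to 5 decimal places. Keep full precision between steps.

2.75500

f(1.570000) = -12.934407, f(4.730000) = 101.691117 (opposite signs)
step 1: m = 3.150000, f(m) = 20.787375 > 0 → root in [1.570000, 3.150000]
step 2: m = 2.360000, f(m) = -0.492144 < 0 → root in [2.360000, 3.150000]
Midpoint of [2.360000, 3.150000] = 2.755000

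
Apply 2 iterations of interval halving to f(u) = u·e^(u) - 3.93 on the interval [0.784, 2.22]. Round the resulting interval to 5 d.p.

[1.14300, 1.50200]

f(0.784000) = -2.212871, f(2.220000) = 16.510275 (opposite signs)
step 1: m = 1.502000, f(m) = 2.814973 > 0 → root in [0.784000, 1.502000]
step 2: m = 1.143000, f(m) = -0.345366 < 0 → root in [1.143000, 1.502000]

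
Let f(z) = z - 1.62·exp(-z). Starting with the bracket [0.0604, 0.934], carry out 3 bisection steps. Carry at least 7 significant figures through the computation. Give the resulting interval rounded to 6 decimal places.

[0.715600, 0.824800]

f(0.060400) = -1.464648, f(0.934000) = 0.297375 (opposite signs)
step 1: m = 0.497200, f(m) = -0.488135 < 0 → root in [0.497200, 0.934000]
step 2: m = 0.715600, f(m) = -0.076416 < 0 → root in [0.715600, 0.934000]
step 3: m = 0.824800, f(m) = 0.114717 > 0 → root in [0.715600, 0.824800]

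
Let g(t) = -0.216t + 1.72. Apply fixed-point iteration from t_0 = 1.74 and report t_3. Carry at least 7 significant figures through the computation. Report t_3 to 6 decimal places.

1.411193

t_1 = g(1.740000) = 1.344160
t_2 = g(1.344160) = 1.429661
t_3 = g(1.429661) = 1.411193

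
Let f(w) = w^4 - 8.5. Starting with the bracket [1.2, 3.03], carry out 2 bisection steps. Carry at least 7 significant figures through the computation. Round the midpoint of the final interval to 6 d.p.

f(1.200000) = -6.426400, f(3.030000) = 75.788925 (opposite signs)
step 1: m = 2.115000, f(m) = 11.509742 > 0 → root in [1.200000, 2.115000]
step 2: m = 1.657500, f(m) = -0.952308 < 0 → root in [1.657500, 2.115000]
Midpoint of [1.657500, 2.115000] = 1.886250

1.886250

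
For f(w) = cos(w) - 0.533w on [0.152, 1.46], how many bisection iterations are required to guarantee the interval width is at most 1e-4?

14

Initial width b − a = 1.46 − 0.152 = 1.308000.
After n steps the width is (b−a)/2^n; need (b−a)/2^n ≤ 1e-4.
So n ≥ log₂(1.308000/1e-4) = log₂(13080.0000) ≈ 13.6751.
Hence n = 14.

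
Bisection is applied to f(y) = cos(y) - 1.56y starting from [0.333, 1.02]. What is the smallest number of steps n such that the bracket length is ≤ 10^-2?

7

Initial width b − a = 1.02 − 0.333 = 0.687000.
After n steps the width is (b−a)/2^n; need (b−a)/2^n ≤ 10^-2.
So n ≥ log₂(0.687000/10^-2) = log₂(68.7000) ≈ 6.1022.
Hence n = 7.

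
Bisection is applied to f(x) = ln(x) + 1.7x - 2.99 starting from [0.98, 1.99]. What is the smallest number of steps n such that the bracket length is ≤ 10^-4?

Initial width b − a = 1.99 − 0.98 = 1.010000.
After n steps the width is (b−a)/2^n; need (b−a)/2^n ≤ 10^-4.
So n ≥ log₂(1.010000/10^-4) = log₂(10100.0000) ≈ 13.3021.
Hence n = 14.

14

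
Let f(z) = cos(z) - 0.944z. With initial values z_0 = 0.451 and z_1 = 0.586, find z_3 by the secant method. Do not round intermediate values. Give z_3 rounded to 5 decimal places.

Secant update: z_(k+1) = z_k − f(z_k)·(z_k − z_(k-1))/(f(z_k) − f(z_(k-1))).
f(z_0) = 0.474268, f(z_1) = 0.279975
z_2 = 0.586000 - (0.279975)·(0.586000 - 0.451000)/(0.279975 - (0.474268)) = 0.780535; f(z_2) = -0.026288
z_3 = 0.780535 - (-0.026288)·(0.780535 - 0.586000)/(-0.026288 - (0.279975)) = 0.763837; f(z_3) = 0.001125

0.76384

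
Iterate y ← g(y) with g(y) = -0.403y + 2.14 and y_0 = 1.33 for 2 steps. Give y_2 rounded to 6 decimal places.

y_1 = g(1.330000) = 1.604010
y_2 = g(1.604010) = 1.493584

1.493584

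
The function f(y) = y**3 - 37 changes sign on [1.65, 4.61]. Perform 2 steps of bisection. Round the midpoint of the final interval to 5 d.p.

f(1.650000) = -32.507875, f(4.610000) = 60.972181 (opposite signs)
step 1: m = 3.130000, f(m) = -6.335703 < 0 → root in [3.130000, 4.610000]
step 2: m = 3.870000, f(m) = 20.960603 > 0 → root in [3.130000, 3.870000]
Midpoint of [3.130000, 3.870000] = 3.500000

3.50000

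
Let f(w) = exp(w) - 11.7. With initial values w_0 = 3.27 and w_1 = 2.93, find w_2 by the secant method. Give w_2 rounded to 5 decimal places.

2.61493

f(w_0) = 14.611339, f(w_1) = 7.027630
w_2 = 2.930000 - (7.027630)·(2.930000 - 3.270000)/(7.027630 - (14.611339)) = 2.614931; f(w_2) = 1.966268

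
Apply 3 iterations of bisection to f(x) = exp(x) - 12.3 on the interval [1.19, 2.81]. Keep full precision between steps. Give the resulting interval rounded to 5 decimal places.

[2.40500, 2.60750]

f(1.190000) = -9.012919, f(2.810000) = 4.309918 (opposite signs)
step 1: m = 2.000000, f(m) = -4.910944 < 0 → root in [2.000000, 2.810000]
step 2: m = 2.405000, f(m) = -1.221570 < 0 → root in [2.405000, 2.810000]
step 3: m = 2.607500, f(m) = 1.265096 > 0 → root in [2.405000, 2.607500]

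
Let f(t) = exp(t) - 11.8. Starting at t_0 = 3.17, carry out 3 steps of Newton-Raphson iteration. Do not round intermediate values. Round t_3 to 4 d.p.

f'(t) = exp(t)
t_0 = 3.170000: f = 12.007484, f' = 23.807484 → t_1 = 3.170000 - (12.007484)/(23.807484) = 2.665642
t_1 = 2.665642: f = 2.577183, f' = 14.377183 → t_2 = 2.665642 - (2.577183)/(14.377183) = 2.486387
t_2 = 2.486387: f = 0.217782, f' = 12.017782 → t_3 = 2.486387 - (0.217782)/(12.017782) = 2.468266

2.4683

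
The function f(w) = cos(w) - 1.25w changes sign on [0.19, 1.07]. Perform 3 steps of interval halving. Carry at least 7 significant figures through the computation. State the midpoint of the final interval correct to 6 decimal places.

f(0.190000) = 0.744504, f(1.070000) = -0.857376 (opposite signs)
step 1: m = 0.630000, f(m) = 0.020528 > 0 → root in [0.630000, 1.070000]
step 2: m = 0.850000, f(m) = -0.402517 < 0 → root in [0.630000, 0.850000]
step 3: m = 0.740000, f(m) = -0.186531 < 0 → root in [0.630000, 0.740000]
Midpoint of [0.630000, 0.740000] = 0.685000

0.685000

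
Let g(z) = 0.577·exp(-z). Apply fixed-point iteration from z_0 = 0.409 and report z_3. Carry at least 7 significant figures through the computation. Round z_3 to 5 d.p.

z_1 = g(0.409000) = 0.383309
z_2 = g(0.383309) = 0.393284
z_3 = g(0.393284) = 0.389381

0.38938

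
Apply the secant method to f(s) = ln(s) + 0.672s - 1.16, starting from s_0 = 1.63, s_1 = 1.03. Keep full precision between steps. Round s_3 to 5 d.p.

1.31789

f(s_0) = 0.423940, f(s_1) = -0.438281
s_2 = 1.030000 - (-0.438281)·(1.030000 - 1.630000)/(-0.438281 - (0.423940)) = 1.334990; f(s_2) = 0.026037
s_3 = 1.334990 - (0.026037)·(1.334990 - 1.030000)/(0.026037 - (-0.438281)) = 1.317887; f(s_3) = 0.001650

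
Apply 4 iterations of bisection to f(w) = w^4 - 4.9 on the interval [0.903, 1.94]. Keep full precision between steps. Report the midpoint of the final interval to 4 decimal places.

f(0.903000) = -4.235108, f(1.940000) = 9.264685 (opposite signs)
step 1: m = 1.421500, f(m) = -0.816924 < 0 → root in [1.421500, 1.940000]
step 2: m = 1.680750, f(m) = 3.080176 > 0 → root in [1.421500, 1.680750]
step 3: m = 1.551125, f(m) = 0.888782 > 0 → root in [1.421500, 1.551125]
step 4: m = 1.486312, f(m) = -0.019767 < 0 → root in [1.486312, 1.551125]
Midpoint of [1.486312, 1.551125] = 1.518719

1.5187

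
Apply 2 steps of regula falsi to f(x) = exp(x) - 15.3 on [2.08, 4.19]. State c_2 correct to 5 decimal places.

f(2.080000) = -7.295531, f(4.190000) = 50.722791
step 1: c = 2.345323, f(c) = -4.863361 < 0 → new bracket [2.345323, 4.190000]
step 2: c = 2.506718, f(c) = -3.035392 < 0 → new bracket [2.506718, 4.190000]

2.50672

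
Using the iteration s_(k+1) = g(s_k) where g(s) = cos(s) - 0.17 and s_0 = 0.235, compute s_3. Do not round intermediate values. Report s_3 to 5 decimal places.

0.69537

s_1 = g(0.235000) = 0.802514
s_2 = g(0.802514) = 0.524901
s_3 = g(0.524901) = 0.695374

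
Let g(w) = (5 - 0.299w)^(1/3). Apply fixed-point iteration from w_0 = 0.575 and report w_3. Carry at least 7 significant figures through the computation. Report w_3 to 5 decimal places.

1.65177

w_1 = g(0.575000) = 1.690148
w_2 = g(1.690148) = 1.650309
w_3 = g(1.650309) = 1.651765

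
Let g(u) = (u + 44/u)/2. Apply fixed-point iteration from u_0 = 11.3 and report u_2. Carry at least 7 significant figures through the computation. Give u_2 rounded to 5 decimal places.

6.69437

u_1 = g(11.300000) = 7.596903
u_2 = g(7.596903) = 6.694368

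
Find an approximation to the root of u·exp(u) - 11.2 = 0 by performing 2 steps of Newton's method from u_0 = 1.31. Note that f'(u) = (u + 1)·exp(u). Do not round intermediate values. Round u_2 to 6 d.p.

u_0 = 1.310000: f = -6.344912, f' = 8.561261 → u_1 = 1.310000 - (-6.344912)/(8.561261) = 2.051119
u_1 = 2.051119: f = 4.750726, f' = 23.727323 → u_2 = 2.051119 - (4.750726)/(23.727323) = 1.850897

1.850897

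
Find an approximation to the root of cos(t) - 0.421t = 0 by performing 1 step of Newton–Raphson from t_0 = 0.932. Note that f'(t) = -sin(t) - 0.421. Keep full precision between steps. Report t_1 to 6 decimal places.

1.098576

Newton update: t ← t − f(t)/f'(t).
t_0 = 0.932000: f = 0.203858, f' = -1.223814 → t_1 = 0.932000 - (0.203858)/(-1.223814) = 1.098576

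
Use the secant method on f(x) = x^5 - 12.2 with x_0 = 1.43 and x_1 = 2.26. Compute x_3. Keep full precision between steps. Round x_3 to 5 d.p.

f(x_0) = -6.220289, f(x_1) = 46.757926
x_2 = 2.260000 - (46.757926)·(2.260000 - 1.430000)/(46.757926 - (-6.220289)) = 1.527452; f(x_2) = -3.885463
x_3 = 1.527452 - (-3.885463)·(1.527452 - 2.260000)/(-3.885463 - (46.757926)) = 1.583655; f(x_3) = -2.239011

1.58365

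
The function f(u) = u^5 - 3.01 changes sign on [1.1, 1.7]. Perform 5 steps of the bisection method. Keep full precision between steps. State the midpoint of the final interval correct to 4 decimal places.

1.2406

f(1.100000) = -1.399490, f(1.700000) = 11.188570 (opposite signs)
step 1: m = 1.400000, f(m) = 2.368240 > 0 → root in [1.100000, 1.400000]
step 2: m = 1.250000, f(m) = 0.041758 > 0 → root in [1.100000, 1.250000]
step 3: m = 1.175000, f(m) = -0.770303 < 0 → root in [1.175000, 1.250000]
step 4: m = 1.212500, f(m) = -0.389352 < 0 → root in [1.212500, 1.250000]
step 5: m = 1.231250, f(m) = -0.180360 < 0 → root in [1.231250, 1.250000]
Midpoint of [1.231250, 1.250000] = 1.240625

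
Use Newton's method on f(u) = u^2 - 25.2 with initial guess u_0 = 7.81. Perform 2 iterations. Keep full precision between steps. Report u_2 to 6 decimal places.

5.042463

f'(u) = 2u
u_0 = 7.810000: f = 35.796100, f' = 15.620000 → u_1 = 7.810000 - (35.796100)/(15.620000) = 5.518316
u_1 = 5.518316: f = 5.251814, f' = 11.036633 → u_2 = 5.518316 - (5.251814)/(11.036633) = 5.042463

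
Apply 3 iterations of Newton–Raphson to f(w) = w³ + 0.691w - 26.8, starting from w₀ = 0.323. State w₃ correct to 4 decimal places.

f'(w) = 3w² + 0.691
w_0 = 0.323000: f = -26.543109, f' = 1.003987 → w_1 = 0.323000 - (-26.543109)/(1.003987) = 26.760702
w_1 = 26.760702: f = 19155.970738, f' = 2149.096453 → w_2 = 26.760702 - (19155.970738)/(2149.096453) = 17.847202
w_2 = 17.847202: f = 5670.269798, f' = 956.258841 → w_3 = 17.847202 - (5670.269798)/(956.258841) = 11.917563

11.9176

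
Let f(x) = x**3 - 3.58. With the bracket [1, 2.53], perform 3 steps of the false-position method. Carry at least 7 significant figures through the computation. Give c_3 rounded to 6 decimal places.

1.470820

False-position update: c = (a·f(b) − b·f(a))/(f(b) − f(a)); replace the endpoint whose sign matches f(c).
f(1.000000) = -2.580000, f(2.530000) = 12.614277
step 1: c = 1.259795, f(c) = -1.580599 < 0 → new bracket [1.259795, 2.530000]
step 2: c = 1.401232, f(c) = -0.828747 < 0 → new bracket [1.401232, 2.530000]
step 3: c = 1.470820, f(c) = -0.398160 < 0 → new bracket [1.470820, 2.530000]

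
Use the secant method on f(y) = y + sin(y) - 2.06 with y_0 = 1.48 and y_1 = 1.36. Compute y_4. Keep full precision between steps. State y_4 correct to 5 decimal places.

1.14806

Secant update: y_(k+1) = y_k − f(y_k)·(y_k − y_(k-1))/(f(y_k) − f(y_(k-1))).
f(y_0) = 0.415881, f(y_1) = 0.277865
y_2 = 1.360000 - (0.277865)·(1.360000 - 1.480000)/(0.277865 - (0.415881)) = 1.118407; f(y_2) = -0.042188
y_3 = 1.118407 - (-0.042188)·(1.118407 - 1.360000)/(-0.042188 - (0.277865)) = 1.150253; f(y_3) = 0.003120
y_4 = 1.150253 - (0.003120)·(1.150253 - 1.118407)/(0.003120 - (-0.042188)) = 1.148060; f(y_4) = 0.000030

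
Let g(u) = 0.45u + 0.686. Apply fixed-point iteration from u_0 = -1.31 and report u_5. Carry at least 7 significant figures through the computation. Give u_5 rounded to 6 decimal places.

1.200084

u_1 = g(-1.310000) = 0.096500
u_2 = g(0.096500) = 0.729425
u_3 = g(0.729425) = 1.014241
u_4 = g(1.014241) = 1.142409
u_5 = g(1.142409) = 1.200084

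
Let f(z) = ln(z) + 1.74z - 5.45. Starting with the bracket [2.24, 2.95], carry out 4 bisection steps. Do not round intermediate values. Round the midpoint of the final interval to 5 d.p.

2.57281

f(2.240000) = -0.745924, f(2.950000) = 0.764805 (opposite signs)
step 1: m = 2.595000, f(m) = 0.018887 > 0 → root in [2.240000, 2.595000]
step 2: m = 2.417500, f(m) = -0.360816 < 0 → root in [2.417500, 2.595000]
step 3: m = 2.506250, f(m) = -0.170337 < 0 → root in [2.506250, 2.595000]
step 4: m = 2.550625, f(m) = -0.075574 < 0 → root in [2.550625, 2.595000]
Midpoint of [2.550625, 2.595000] = 2.572813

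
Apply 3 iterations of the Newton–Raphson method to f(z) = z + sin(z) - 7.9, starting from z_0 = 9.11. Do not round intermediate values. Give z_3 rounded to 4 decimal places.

888.4928

f'(z) = 1 + cos(z)
z_0 = 9.110000: f = 1.519605, f' = 0.049135 → z_1 = 9.110000 - (1.519605)/(0.049135) = -21.817239
z_1 = -21.817239: f = -29.890273, f' = 0.015084 → z_2 = -21.817239 - (-29.890273)/(0.015084) = 1959.747035
z_2 = 1959.747035: f = 1951.276810, f' = 1.821488 → z_3 = 1959.747035 - (1951.276810)/(1.821488) = 888.492809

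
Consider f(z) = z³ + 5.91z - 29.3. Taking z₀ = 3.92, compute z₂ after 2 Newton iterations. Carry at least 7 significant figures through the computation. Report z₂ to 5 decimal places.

2.50296

f'(z) = 3z² + 5.91
z_0 = 3.920000: f = 54.103488, f' = 52.009200 → z_1 = 3.920000 - (54.103488)/(52.009200) = 2.879732
z_1 = 2.879732: f = 11.600431, f' = 30.788575 → z_2 = 2.879732 - (11.600431)/(30.788575) = 2.502955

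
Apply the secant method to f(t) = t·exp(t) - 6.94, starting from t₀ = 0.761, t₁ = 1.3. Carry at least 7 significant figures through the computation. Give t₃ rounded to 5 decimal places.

Secant update: t_(k+1) = t_k − f(t_k)·(t_k − t_(k-1))/(f(t_k) − f(t_(k-1))).
f(t_0) = -5.311144, f(t_1) = -2.169914
t_2 = 1.300000 - (-2.169914)·(1.300000 - 0.761000)/(-2.169914 - (-5.311144)) = 1.672333; f(t_2) = 1.964465
t_3 = 1.672333 - (1.964465)·(1.672333 - 1.300000)/(1.964465 - (-2.169914)) = 1.495418; f(t_3) = -0.268643

1.49542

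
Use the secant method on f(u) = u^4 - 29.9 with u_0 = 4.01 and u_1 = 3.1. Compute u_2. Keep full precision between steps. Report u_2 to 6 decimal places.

f(u_0) = 228.669616, f(u_1) = 62.452100
u_2 = 3.100000 - (62.452100)·(3.100000 - 4.010000)/(62.452100 - (228.669616)) = 2.758090; f(u_2) = 27.967379

2.758090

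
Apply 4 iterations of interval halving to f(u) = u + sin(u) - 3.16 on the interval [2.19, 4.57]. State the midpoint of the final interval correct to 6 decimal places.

3.603125

f(2.190000) = -0.155659, f(4.570000) = 0.420120 (opposite signs)
step 1: m = 3.380000, f(m) = -0.016155 < 0 → root in [3.380000, 4.570000]
step 2: m = 3.975000, f(m) = 0.074773 > 0 → root in [3.380000, 3.975000]
step 3: m = 3.677500, f(m) = 0.006879 > 0 → root in [3.380000, 3.677500]
step 4: m = 3.528750, f(m) = -0.008808 < 0 → root in [3.528750, 3.677500]
Midpoint of [3.528750, 3.677500] = 3.603125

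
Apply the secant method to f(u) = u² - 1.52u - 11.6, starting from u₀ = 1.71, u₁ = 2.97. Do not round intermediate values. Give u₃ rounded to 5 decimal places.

Secant update: u_(k+1) = u_k − f(u_k)·(u_k − u_(k-1))/(f(u_k) − f(u_(k-1))).
f(u_0) = -11.275100, f(u_1) = -7.293500
u_2 = 2.970000 - (-7.293500)·(2.970000 - 1.710000)/(-7.293500 - (-11.275100)) = 5.278070; f(u_2) = 8.235353
u_3 = 5.278070 - (8.235353)·(5.278070 - 2.970000)/(8.235353 - (-7.293500)) = 4.054041; f(u_3) = -1.326897

4.05404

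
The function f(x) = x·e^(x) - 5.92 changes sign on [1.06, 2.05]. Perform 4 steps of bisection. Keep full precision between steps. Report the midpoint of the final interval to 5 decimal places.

f(1.060000) = -2.860447, f(2.050000) = 10.004197 (opposite signs)
step 1: m = 1.555000, f(m) = 1.443060 > 0 → root in [1.060000, 1.555000]
step 2: m = 1.307500, f(m) = -1.086277 < 0 → root in [1.307500, 1.555000]
step 3: m = 1.431250, f(m) = 0.068244 > 0 → root in [1.307500, 1.431250]
step 4: m = 1.369375, f(m) = -0.534396 < 0 → root in [1.369375, 1.431250]
Midpoint of [1.369375, 1.431250] = 1.400313

1.40031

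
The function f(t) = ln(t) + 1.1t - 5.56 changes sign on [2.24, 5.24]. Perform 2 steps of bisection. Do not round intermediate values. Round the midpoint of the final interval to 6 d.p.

f(2.240000) = -2.289524, f(5.240000) = 1.860321 (opposite signs)
step 1: m = 3.740000, f(m) = -0.126914 < 0 → root in [3.740000, 5.240000]
step 2: m = 4.490000, f(m) = 0.880853 > 0 → root in [3.740000, 4.490000]
Midpoint of [3.740000, 4.490000] = 4.115000

4.115000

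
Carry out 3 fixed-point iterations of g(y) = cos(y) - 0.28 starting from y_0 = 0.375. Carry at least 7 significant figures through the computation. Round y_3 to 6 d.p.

0.589910

y_1 = g(0.375000) = 0.650508
y_2 = g(0.650508) = 0.515776
y_3 = g(0.515776) = 0.589910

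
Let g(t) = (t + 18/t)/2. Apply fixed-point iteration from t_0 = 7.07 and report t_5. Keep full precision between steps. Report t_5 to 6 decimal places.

t_1 = g(7.070000) = 4.807984
t_2 = g(4.807984) = 4.275878
t_3 = g(4.275878) = 4.242770
t_4 = g(4.242770) = 4.242641
t_5 = g(4.242641) = 4.242641

4.242641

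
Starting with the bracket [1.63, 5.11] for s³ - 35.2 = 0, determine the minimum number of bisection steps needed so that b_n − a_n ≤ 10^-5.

19

Initial width b − a = 5.11 − 1.63 = 3.480000.
After n steps the width is (b−a)/2^n; need (b−a)/2^n ≤ 10^-5.
So n ≥ log₂(3.480000/10^-5) = log₂(348000.0000) ≈ 18.4087.
Hence n = 19.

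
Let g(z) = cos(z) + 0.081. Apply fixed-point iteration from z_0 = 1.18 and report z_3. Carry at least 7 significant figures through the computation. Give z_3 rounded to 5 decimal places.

0.64118

z_1 = g(1.180000) = 0.461925
z_2 = g(0.461925) = 0.976196
z_3 = g(0.976196) = 0.641177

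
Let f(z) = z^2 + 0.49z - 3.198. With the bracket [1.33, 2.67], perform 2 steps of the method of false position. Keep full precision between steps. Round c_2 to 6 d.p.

1.546465

f(1.330000) = -0.777400, f(2.670000) = 5.239200
step 1: c = 1.503140, f(c) = -0.202030 < 0 → new bracket [1.503140, 2.670000]
step 2: c = 1.546465, f(c) = -0.048677 < 0 → new bracket [1.546465, 2.670000]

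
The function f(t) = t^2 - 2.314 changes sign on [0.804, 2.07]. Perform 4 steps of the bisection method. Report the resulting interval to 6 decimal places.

f(0.804000) = -1.667584, f(2.070000) = 1.970900 (opposite signs)
step 1: m = 1.437000, f(m) = -0.249031 < 0 → root in [1.437000, 2.070000]
step 2: m = 1.753500, f(m) = 0.760762 > 0 → root in [1.437000, 1.753500]
step 3: m = 1.595250, f(m) = 0.230823 > 0 → root in [1.437000, 1.595250]
step 4: m = 1.516125, f(m) = -0.015365 < 0 → root in [1.516125, 1.595250]

[1.516125, 1.595250]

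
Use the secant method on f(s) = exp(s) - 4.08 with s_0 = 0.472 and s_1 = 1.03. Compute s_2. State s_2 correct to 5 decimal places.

1.62576

f(s_0) = -2.476803, f(s_1) = -1.278934
s_2 = 1.030000 - (-1.278934)·(1.030000 - 0.472000)/(-1.278934 - (-2.476803)) = 1.625763; f(s_2) = 1.002293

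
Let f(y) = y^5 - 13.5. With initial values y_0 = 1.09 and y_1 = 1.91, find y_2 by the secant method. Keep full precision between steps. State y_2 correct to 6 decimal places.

1.500719

Secant update: y_(k+1) = y_k − f(y_k)·(y_k − y_(k-1))/(f(y_k) − f(y_(k-1))).
f(y_0) = -11.961376, f(y_1) = 11.919490
y_2 = 1.910000 - (11.919490)·(1.910000 - 1.090000)/(11.919490 - (-11.961376)) = 1.500719; f(y_2) = -5.888030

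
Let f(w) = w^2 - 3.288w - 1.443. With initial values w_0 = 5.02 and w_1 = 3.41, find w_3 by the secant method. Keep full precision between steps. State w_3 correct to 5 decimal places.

3.68520

f(w_0) = 7.251640, f(w_1) = -1.026980
w_2 = 3.410000 - (-1.026980)·(3.410000 - 5.020000)/(-1.026980 - (7.251640)) = 3.609724; f(w_2) = -0.281666
w_3 = 3.609724 - (-0.281666)·(3.609724 - 3.410000)/(-0.281666 - (-1.026980)) = 3.685203; f(w_3) = 0.020772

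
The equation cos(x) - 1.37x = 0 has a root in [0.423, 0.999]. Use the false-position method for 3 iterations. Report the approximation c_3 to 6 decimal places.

f(0.423000) = 0.332352, f(0.999000) = -0.827486
step 1: c = 0.588053, f(c) = 0.026390 > 0 → new bracket [0.588053, 0.999000]
step 2: c = 0.600754, f(c) = 0.001877 > 0 → new bracket [0.600754, 0.999000]
step 3: c = 0.601655, f(c) = 0.000132 > 0 → new bracket [0.601655, 0.999000]

0.601655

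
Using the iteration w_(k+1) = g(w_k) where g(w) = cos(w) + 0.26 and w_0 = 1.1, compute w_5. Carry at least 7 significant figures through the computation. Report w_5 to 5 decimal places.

0.82848

w_1 = g(1.100000) = 0.713596
w_2 = g(0.713596) = 1.016013
w_3 = g(1.016013) = 0.786759
w_4 = g(0.786759) = 0.966144
w_5 = g(0.966144) = 0.828476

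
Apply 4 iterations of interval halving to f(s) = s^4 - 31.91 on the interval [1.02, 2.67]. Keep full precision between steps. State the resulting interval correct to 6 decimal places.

[2.360625, 2.463750]

f(1.020000) = -30.827568, f(2.670000) = 18.911215 (opposite signs)
step 1: m = 1.845000, f(m) = -20.322614 < 0 → root in [1.845000, 2.670000]
step 2: m = 2.257500, f(m) = -5.937663 < 0 → root in [2.257500, 2.670000]
step 3: m = 2.463750, f(m) = 4.935678 > 0 → root in [2.257500, 2.463750]
step 4: m = 2.360625, f(m) = -0.856682 < 0 → root in [2.360625, 2.463750]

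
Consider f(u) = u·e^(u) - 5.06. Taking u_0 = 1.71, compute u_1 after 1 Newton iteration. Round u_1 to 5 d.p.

1.41671

f'(u) = (u + 1)·e^(u)
u_0 = 1.710000: f = 4.394524, f' = 14.983486 → u_1 = 1.710000 - (4.394524)/(14.983486) = 1.416709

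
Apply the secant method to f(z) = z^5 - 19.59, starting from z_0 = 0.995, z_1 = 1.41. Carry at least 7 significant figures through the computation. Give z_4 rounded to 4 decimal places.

f(z_0) = -18.614751, f(z_1) = -14.016916
z_2 = 1.410000 - (-14.016916)·(1.410000 - 0.995000)/(-14.016916 - (-18.614751)) = 2.675165; f(z_2) = 117.420216
z_3 = 2.675165 - (117.420216)·(2.675165 - 1.410000)/(117.420216 - (-14.016916)) = 1.544922; f(z_3) = -10.788995
z_4 = 1.544922 - (-10.788995)·(1.544922 - 2.675165)/(-10.788995 - (117.420216)) = 1.640033; f(z_4) = -7.725121

1.6400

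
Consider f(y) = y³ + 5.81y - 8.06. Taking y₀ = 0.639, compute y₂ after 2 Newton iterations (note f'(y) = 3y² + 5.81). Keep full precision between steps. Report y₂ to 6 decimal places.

y_0 = 0.639000: f = -4.086493, f' = 7.034963 → y_1 = 0.639000 - (-4.086493)/(7.034963) = 1.219883
y_1 = 1.219883: f = 0.842849, f' = 10.274346 → y_2 = 1.219883 - (0.842849)/(10.274346) = 1.137849

1.137849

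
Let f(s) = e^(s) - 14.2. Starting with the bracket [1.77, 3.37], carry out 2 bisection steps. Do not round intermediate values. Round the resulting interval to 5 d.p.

f(1.770000) = -8.329147, f(3.370000) = 14.878527 (opposite signs)
step 1: m = 2.570000, f(m) = -1.134176 < 0 → root in [2.570000, 3.370000]
step 2: m = 2.970000, f(m) = 5.291920 > 0 → root in [2.570000, 2.970000]

[2.57000, 2.97000]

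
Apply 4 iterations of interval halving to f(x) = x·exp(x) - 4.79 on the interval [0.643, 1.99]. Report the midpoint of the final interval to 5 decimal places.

f(0.643000) = -3.566899, f(1.990000) = 9.767912 (opposite signs)
step 1: m = 1.316500, f(m) = 0.120996 > 0 → root in [0.643000, 1.316500]
step 2: m = 0.979750, f(m) = -2.180152 < 0 → root in [0.979750, 1.316500]
step 3: m = 1.148125, f(m) = -1.170792 < 0 → root in [1.148125, 1.316500]
step 4: m = 1.232312, f(m) = -0.564215 < 0 → root in [1.232312, 1.316500]
Midpoint of [1.232312, 1.316500] = 1.274406

1.27441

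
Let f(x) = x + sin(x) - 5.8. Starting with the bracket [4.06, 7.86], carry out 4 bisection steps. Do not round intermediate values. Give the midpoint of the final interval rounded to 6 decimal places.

6.078750

f(4.060000) = -2.534636, f(7.860000) = 3.059982 (opposite signs)
step 1: m = 5.960000, f(m) = -0.157589 < 0 → root in [5.960000, 7.860000]
step 2: m = 6.910000, f(m) = 1.696568 > 0 → root in [5.960000, 6.910000]
step 3: m = 6.435000, f(m) = 0.786232 > 0 → root in [5.960000, 6.435000]
step 4: m = 6.197500, f(m) = 0.311920 > 0 → root in [5.960000, 6.197500]
Midpoint of [5.960000, 6.197500] = 6.078750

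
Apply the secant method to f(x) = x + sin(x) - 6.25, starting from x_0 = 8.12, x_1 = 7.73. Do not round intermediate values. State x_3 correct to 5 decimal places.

f(x_0) = 2.834825, f(x_1) = 2.472324
x_2 = 7.730000 - (2.472324)·(7.730000 - 8.120000)/(2.472324 - (2.834825)) = 5.070129; f(x_2) = -2.116562
x_3 = 5.070129 - (-2.116562)·(5.070129 - 7.730000)/(-2.116562 - (2.472324)) = 6.296959; f(x_3) = 0.060731

6.29696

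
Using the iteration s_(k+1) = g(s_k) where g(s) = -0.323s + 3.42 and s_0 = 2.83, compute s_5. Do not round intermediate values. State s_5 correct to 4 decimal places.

s_1 = g(2.830000) = 2.505910
s_2 = g(2.505910) = 2.610591
s_3 = g(2.610591) = 2.576779
s_4 = g(2.576779) = 2.587700
s_5 = g(2.587700) = 2.584173

2.5842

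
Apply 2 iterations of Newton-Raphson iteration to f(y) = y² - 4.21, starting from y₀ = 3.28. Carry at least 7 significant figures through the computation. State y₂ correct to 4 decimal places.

2.0634

f'(y) = 2y
y_0 = 3.280000: f = 6.548400, f' = 6.560000 → y_1 = 3.280000 - (6.548400)/(6.560000) = 2.281768
y_1 = 2.281768: f = 0.996467, f' = 4.563537 → y_2 = 2.281768 - (0.996467)/(4.563537) = 2.063414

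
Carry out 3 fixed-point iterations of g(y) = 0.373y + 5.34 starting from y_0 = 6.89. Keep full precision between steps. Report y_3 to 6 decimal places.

y_1 = g(6.890000) = 7.909970
y_2 = g(7.909970) = 8.290419
y_3 = g(8.290419) = 8.432326

8.432326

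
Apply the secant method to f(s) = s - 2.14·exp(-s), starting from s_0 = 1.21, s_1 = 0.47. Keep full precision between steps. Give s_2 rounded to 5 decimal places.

0.91600

Secant update: s_(k+1) = s_k − f(s_k)·(s_k − s_(k-1))/(f(s_k) − f(s_(k-1))).
f(s_0) = 0.571858, f(s_1) = -0.867505
s_2 = 0.470000 - (-0.867505)·(0.470000 - 1.210000)/(-0.867505 - (0.571858)) = 0.915998; f(s_2) = 0.059748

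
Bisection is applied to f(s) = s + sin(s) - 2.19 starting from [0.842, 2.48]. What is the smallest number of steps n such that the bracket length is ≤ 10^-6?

Initial width b − a = 2.48 − 0.842 = 1.638000.
After n steps the width is (b−a)/2^n; need (b−a)/2^n ≤ 10^-6.
So n ≥ log₂(1.638000/10^-6) = log₂(1638000.0000) ≈ 20.6435.
Hence n = 21.

21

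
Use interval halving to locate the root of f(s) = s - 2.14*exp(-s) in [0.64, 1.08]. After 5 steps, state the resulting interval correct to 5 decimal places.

[0.87375, 0.88750]

f(0.640000) = -0.488406, f(1.080000) = 0.353266 (opposite signs)
step 1: m = 0.860000, f(m) = -0.045567 < 0 → root in [0.860000, 1.080000]
step 2: m = 0.970000, f(m) = 0.158762 > 0 → root in [0.860000, 0.970000]
step 3: m = 0.915000, f(m) = 0.057894 > 0 → root in [0.860000, 0.915000]
step 4: m = 0.887500, f(m) = 0.006497 > 0 → root in [0.860000, 0.887500]
step 5: m = 0.873750, f(m) = -0.019451 < 0 → root in [0.873750, 0.887500]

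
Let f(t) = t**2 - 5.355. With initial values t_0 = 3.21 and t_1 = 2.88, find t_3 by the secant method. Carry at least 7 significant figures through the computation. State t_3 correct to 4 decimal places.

f(t_0) = 4.949100, f(t_1) = 2.939400
t_2 = 2.880000 - (2.939400)·(2.880000 - 3.210000)/(2.939400 - (4.949100)) = 2.397340; f(t_2) = 0.392239
t_3 = 2.397340 - (0.392239)·(2.397340 - 2.880000)/(0.392239 - (2.939400)) = 2.323015; f(t_3) = 0.041398

2.3230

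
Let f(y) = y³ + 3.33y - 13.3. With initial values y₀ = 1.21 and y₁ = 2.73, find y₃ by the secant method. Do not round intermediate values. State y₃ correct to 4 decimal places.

1.8466

f(y_0) = -7.499139, f(y_1) = 16.137317
y_2 = 2.730000 - (16.137317)·(2.730000 - 1.210000)/(16.137317 - (-7.499139)) = 1.692250; f(y_2) = -2.818689
y_3 = 1.692250 - (-2.818689)·(1.692250 - 2.730000)/(-2.818689 - (16.137317)) = 1.846560; f(y_3) = -0.854585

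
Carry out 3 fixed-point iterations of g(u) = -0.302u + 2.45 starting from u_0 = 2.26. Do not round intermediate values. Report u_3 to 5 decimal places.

1.87130

u_1 = g(2.260000) = 1.767480
u_2 = g(1.767480) = 1.916221
u_3 = g(1.916221) = 1.871301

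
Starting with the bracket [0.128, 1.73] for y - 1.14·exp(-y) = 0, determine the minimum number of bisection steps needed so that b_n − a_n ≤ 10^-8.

28

Initial width b − a = 1.73 − 0.128 = 1.602000.
After n steps the width is (b−a)/2^n; need (b−a)/2^n ≤ 10^-8.
So n ≥ log₂(1.602000/10^-8) = log₂(160200000.0000) ≈ 27.2553.
Hence n = 28.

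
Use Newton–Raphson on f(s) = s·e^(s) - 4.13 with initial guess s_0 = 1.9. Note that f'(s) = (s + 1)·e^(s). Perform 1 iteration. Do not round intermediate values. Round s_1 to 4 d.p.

1.4578

s_0 = 1.900000: f = 8.573199, f' = 19.389094 → s_1 = 1.900000 - (8.573199)/(19.389094) = 1.457834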